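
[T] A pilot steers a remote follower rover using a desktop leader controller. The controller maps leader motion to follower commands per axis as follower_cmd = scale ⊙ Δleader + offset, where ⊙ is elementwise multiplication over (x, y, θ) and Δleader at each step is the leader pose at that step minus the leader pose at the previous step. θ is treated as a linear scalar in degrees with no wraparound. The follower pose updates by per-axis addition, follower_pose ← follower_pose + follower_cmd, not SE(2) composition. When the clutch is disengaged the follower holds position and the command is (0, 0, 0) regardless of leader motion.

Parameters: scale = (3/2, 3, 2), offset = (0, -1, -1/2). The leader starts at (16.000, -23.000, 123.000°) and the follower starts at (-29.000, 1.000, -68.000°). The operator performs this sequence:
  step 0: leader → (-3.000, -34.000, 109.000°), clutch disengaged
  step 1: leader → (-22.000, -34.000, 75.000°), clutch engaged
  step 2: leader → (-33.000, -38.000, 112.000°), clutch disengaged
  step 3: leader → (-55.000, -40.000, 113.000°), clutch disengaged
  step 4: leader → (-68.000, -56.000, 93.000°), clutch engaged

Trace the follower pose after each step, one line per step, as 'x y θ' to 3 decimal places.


step 0: Δleader=(-19.000, -11.000, -14.000°), disengaged; cmd=(0,0,0) → follower holds at (-29.000, 1.000, -68.000°)
step 1: Δleader=(-19.000, 0.000, -34.000°), engaged; cmd=(-28.500, -1.000, -68.500°) → follower=(-57.500, 0.000, -136.500°)
step 2: Δleader=(-11.000, -4.000, 37.000°), disengaged; cmd=(0,0,0) → follower holds at (-57.500, 0.000, -136.500°)
step 3: Δleader=(-22.000, -2.000, 1.000°), disengaged; cmd=(0,0,0) → follower holds at (-57.500, 0.000, -136.500°)
step 4: Δleader=(-13.000, -16.000, -20.000°), engaged; cmd=(-19.500, -49.000, -40.500°) → follower=(-77.000, -49.000, -177.000°)

-29.000 1.000 -68.000
-57.500 0.000 -136.500
-57.500 0.000 -136.500
-57.500 0.000 -136.500
-77.000 -49.000 -177.000


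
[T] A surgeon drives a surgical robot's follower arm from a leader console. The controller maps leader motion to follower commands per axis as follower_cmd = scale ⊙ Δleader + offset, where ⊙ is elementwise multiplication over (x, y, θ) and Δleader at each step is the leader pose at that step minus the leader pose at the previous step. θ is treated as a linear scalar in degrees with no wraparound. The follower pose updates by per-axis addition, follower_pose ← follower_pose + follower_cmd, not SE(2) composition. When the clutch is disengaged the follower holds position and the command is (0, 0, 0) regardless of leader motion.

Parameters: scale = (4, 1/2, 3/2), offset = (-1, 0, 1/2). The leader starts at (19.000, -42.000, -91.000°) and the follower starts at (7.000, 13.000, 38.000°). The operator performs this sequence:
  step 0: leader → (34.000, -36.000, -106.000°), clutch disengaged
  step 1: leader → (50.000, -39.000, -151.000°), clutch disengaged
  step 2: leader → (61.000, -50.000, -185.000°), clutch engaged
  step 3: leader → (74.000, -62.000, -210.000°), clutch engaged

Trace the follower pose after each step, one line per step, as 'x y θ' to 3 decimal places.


7.000 13.000 38.000
7.000 13.000 38.000
50.000 7.500 -12.500
101.000 1.500 -49.500

step 0: Δleader=(15.000, 6.000, -15.000°), disengaged; cmd=(0,0,0) → follower holds at (7.000, 13.000, 38.000°)
step 1: Δleader=(16.000, -3.000, -45.000°), disengaged; cmd=(0,0,0) → follower holds at (7.000, 13.000, 38.000°)
step 2: Δleader=(11.000, -11.000, -34.000°), engaged; cmd=(43.000, -5.500, -50.500°) → follower=(50.000, 7.500, -12.500°)
step 3: Δleader=(13.000, -12.000, -25.000°), engaged; cmd=(51.000, -6.000, -37.000°) → follower=(101.000, 1.500, -49.500°)


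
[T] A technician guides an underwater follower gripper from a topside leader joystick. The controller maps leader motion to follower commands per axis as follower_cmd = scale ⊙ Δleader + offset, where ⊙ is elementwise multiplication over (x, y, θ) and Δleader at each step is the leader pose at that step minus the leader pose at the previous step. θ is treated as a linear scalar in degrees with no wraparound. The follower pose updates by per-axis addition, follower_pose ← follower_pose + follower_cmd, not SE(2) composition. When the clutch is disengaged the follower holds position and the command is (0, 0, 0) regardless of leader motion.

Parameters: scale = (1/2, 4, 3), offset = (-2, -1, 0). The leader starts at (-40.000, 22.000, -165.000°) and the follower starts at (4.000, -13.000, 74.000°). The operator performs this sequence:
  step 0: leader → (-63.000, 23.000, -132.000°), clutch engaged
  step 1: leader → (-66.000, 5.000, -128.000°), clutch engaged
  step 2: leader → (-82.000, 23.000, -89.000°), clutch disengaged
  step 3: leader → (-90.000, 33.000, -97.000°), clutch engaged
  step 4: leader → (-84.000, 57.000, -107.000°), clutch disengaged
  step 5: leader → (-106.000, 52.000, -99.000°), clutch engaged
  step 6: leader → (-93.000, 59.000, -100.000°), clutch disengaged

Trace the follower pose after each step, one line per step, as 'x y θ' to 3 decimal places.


-9.500 -10.000 173.000
-13.000 -83.000 185.000
-13.000 -83.000 185.000
-19.000 -44.000 161.000
-19.000 -44.000 161.000
-32.000 -65.000 185.000
-32.000 -65.000 185.000

step 0: Δleader=(-23.000, 1.000, 33.000°), engaged; cmd=(-13.500, 3.000, 99.000°) → follower=(-9.500, -10.000, 173.000°)
step 1: Δleader=(-3.000, -18.000, 4.000°), engaged; cmd=(-3.500, -73.000, 12.000°) → follower=(-13.000, -83.000, 185.000°)
step 2: Δleader=(-16.000, 18.000, 39.000°), disengaged; cmd=(0,0,0) → follower holds at (-13.000, -83.000, 185.000°)
step 3: Δleader=(-8.000, 10.000, -8.000°), engaged; cmd=(-6.000, 39.000, -24.000°) → follower=(-19.000, -44.000, 161.000°)
step 4: Δleader=(6.000, 24.000, -10.000°), disengaged; cmd=(0,0,0) → follower holds at (-19.000, -44.000, 161.000°)
step 5: Δleader=(-22.000, -5.000, 8.000°), engaged; cmd=(-13.000, -21.000, 24.000°) → follower=(-32.000, -65.000, 185.000°)
step 6: Δleader=(13.000, 7.000, -1.000°), disengaged; cmd=(0,0,0) → follower holds at (-32.000, -65.000, 185.000°)


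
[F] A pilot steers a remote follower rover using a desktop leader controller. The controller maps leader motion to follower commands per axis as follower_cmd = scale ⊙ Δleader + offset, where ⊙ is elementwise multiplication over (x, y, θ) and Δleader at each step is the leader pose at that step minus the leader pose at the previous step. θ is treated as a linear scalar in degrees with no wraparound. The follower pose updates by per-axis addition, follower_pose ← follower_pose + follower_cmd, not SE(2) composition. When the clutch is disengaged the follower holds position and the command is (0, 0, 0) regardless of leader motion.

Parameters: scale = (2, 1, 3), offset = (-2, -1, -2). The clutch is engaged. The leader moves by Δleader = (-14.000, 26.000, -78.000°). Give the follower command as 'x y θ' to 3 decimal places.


-30.000 25.000 -236.000

axis x: 2·-14.000 + -2 = -30.000
axis y: 1·26.000 + -1 = 25.000
axis θ: 3·-78.000 + -2 = -236.000


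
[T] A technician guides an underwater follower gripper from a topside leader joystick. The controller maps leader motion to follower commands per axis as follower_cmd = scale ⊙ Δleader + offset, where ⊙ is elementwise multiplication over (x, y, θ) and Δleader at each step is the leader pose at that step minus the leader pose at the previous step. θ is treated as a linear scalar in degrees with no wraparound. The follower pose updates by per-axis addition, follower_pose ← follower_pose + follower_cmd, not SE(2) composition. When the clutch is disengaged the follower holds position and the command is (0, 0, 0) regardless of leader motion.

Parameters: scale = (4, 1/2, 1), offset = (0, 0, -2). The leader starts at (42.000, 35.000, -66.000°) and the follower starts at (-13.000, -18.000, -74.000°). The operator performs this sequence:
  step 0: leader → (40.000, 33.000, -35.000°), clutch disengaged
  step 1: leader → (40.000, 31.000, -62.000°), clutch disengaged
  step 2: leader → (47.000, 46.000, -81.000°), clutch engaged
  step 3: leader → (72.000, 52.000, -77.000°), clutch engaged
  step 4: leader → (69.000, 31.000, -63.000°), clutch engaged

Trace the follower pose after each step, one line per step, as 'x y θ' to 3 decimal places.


step 0: Δleader=(-2.000, -2.000, 31.000°), disengaged; cmd=(0,0,0) → follower holds at (-13.000, -18.000, -74.000°)
step 1: Δleader=(0.000, -2.000, -27.000°), disengaged; cmd=(0,0,0) → follower holds at (-13.000, -18.000, -74.000°)
step 2: Δleader=(7.000, 15.000, -19.000°), engaged; cmd=(28.000, 7.500, -21.000°) → follower=(15.000, -10.500, -95.000°)
step 3: Δleader=(25.000, 6.000, 4.000°), engaged; cmd=(100.000, 3.000, 2.000°) → follower=(115.000, -7.500, -93.000°)
step 4: Δleader=(-3.000, -21.000, 14.000°), engaged; cmd=(-12.000, -10.500, 12.000°) → follower=(103.000, -18.000, -81.000°)

-13.000 -18.000 -74.000
-13.000 -18.000 -74.000
15.000 -10.500 -95.000
115.000 -7.500 -93.000
103.000 -18.000 -81.000


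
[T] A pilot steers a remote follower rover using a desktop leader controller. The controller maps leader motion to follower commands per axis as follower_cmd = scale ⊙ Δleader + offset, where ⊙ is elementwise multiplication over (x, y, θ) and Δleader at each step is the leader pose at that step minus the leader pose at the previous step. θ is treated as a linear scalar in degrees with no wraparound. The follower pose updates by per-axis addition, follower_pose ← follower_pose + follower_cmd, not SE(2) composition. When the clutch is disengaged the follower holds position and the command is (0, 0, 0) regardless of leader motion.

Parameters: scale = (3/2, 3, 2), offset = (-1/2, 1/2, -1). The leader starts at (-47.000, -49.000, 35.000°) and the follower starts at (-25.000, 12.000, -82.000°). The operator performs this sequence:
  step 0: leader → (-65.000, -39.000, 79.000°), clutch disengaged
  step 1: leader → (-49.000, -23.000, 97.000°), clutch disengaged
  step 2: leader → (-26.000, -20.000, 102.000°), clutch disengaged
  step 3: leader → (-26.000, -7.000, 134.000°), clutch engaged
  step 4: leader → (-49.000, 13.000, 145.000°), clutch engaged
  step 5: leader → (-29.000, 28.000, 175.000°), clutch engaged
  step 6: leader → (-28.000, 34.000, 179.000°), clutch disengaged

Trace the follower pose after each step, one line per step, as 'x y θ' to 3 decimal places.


step 0: Δleader=(-18.000, 10.000, 44.000°), disengaged; cmd=(0,0,0) → follower holds at (-25.000, 12.000, -82.000°)
step 1: Δleader=(16.000, 16.000, 18.000°), disengaged; cmd=(0,0,0) → follower holds at (-25.000, 12.000, -82.000°)
step 2: Δleader=(23.000, 3.000, 5.000°), disengaged; cmd=(0,0,0) → follower holds at (-25.000, 12.000, -82.000°)
step 3: Δleader=(0.000, 13.000, 32.000°), engaged; cmd=(-0.500, 39.500, 63.000°) → follower=(-25.500, 51.500, -19.000°)
step 4: Δleader=(-23.000, 20.000, 11.000°), engaged; cmd=(-35.000, 60.500, 21.000°) → follower=(-60.500, 112.000, 2.000°)
step 5: Δleader=(20.000, 15.000, 30.000°), engaged; cmd=(29.500, 45.500, 59.000°) → follower=(-31.000, 157.500, 61.000°)
step 6: Δleader=(1.000, 6.000, 4.000°), disengaged; cmd=(0,0,0) → follower holds at (-31.000, 157.500, 61.000°)

-25.000 12.000 -82.000
-25.000 12.000 -82.000
-25.000 12.000 -82.000
-25.500 51.500 -19.000
-60.500 112.000 2.000
-31.000 157.500 61.000
-31.000 157.500 61.000


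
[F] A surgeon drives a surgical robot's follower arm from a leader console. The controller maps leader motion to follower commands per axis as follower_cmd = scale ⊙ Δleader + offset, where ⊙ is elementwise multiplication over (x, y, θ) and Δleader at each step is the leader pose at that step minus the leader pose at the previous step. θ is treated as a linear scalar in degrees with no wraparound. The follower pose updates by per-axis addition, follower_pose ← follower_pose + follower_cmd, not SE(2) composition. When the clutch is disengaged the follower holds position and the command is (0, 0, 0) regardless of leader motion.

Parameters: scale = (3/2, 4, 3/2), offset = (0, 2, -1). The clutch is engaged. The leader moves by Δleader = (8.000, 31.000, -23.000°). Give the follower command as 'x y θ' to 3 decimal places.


axis x: 3/2·8.000 + 0 = 12.000
axis y: 4·31.000 + 2 = 126.000
axis θ: 3/2·-23.000 + -1 = -35.500

12.000 126.000 -35.500


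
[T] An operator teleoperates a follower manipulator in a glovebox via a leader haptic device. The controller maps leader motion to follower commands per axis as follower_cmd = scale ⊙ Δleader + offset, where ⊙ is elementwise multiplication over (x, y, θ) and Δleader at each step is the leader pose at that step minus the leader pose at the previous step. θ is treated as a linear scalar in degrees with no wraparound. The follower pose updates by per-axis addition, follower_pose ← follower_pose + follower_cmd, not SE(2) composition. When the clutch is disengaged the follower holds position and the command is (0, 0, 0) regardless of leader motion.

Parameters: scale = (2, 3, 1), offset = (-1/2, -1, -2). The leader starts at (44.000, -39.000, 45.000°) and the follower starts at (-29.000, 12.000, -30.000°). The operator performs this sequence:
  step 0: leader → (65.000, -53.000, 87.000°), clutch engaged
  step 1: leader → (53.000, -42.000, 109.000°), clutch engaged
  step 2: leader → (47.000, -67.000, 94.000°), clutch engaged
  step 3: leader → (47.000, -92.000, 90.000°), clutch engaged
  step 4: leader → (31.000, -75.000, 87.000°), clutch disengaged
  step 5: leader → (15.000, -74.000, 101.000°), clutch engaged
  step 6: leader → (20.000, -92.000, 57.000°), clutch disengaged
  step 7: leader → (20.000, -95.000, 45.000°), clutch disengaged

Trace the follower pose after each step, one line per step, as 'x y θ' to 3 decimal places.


step 0: Δleader=(21.000, -14.000, 42.000°), engaged; cmd=(41.500, -43.000, 40.000°) → follower=(12.500, -31.000, 10.000°)
step 1: Δleader=(-12.000, 11.000, 22.000°), engaged; cmd=(-24.500, 32.000, 20.000°) → follower=(-12.000, 1.000, 30.000°)
step 2: Δleader=(-6.000, -25.000, -15.000°), engaged; cmd=(-12.500, -76.000, -17.000°) → follower=(-24.500, -75.000, 13.000°)
step 3: Δleader=(0.000, -25.000, -4.000°), engaged; cmd=(-0.500, -76.000, -6.000°) → follower=(-25.000, -151.000, 7.000°)
step 4: Δleader=(-16.000, 17.000, -3.000°), disengaged; cmd=(0,0,0) → follower holds at (-25.000, -151.000, 7.000°)
step 5: Δleader=(-16.000, 1.000, 14.000°), engaged; cmd=(-32.500, 2.000, 12.000°) → follower=(-57.500, -149.000, 19.000°)
step 6: Δleader=(5.000, -18.000, -44.000°), disengaged; cmd=(0,0,0) → follower holds at (-57.500, -149.000, 19.000°)
step 7: Δleader=(0.000, -3.000, -12.000°), disengaged; cmd=(0,0,0) → follower holds at (-57.500, -149.000, 19.000°)

12.500 -31.000 10.000
-12.000 1.000 30.000
-24.500 -75.000 13.000
-25.000 -151.000 7.000
-25.000 -151.000 7.000
-57.500 -149.000 19.000
-57.500 -149.000 19.000
-57.500 -149.000 19.000


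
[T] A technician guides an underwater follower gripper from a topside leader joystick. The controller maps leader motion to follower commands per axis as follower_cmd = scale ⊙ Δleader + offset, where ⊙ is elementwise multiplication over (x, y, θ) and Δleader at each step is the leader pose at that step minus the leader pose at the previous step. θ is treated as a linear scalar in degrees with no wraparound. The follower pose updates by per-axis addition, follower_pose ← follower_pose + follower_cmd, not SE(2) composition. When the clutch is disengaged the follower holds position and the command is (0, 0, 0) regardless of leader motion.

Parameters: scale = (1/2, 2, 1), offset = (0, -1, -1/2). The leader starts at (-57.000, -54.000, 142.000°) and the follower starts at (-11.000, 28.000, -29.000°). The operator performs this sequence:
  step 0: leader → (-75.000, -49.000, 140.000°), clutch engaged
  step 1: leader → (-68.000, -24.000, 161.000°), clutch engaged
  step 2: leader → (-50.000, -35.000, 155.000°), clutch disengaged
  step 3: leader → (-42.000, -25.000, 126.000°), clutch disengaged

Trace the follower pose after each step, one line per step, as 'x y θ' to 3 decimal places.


step 0: Δleader=(-18.000, 5.000, -2.000°), engaged; cmd=(-9.000, 9.000, -2.500°) → follower=(-20.000, 37.000, -31.500°)
step 1: Δleader=(7.000, 25.000, 21.000°), engaged; cmd=(3.500, 49.000, 20.500°) → follower=(-16.500, 86.000, -11.000°)
step 2: Δleader=(18.000, -11.000, -6.000°), disengaged; cmd=(0,0,0) → follower holds at (-16.500, 86.000, -11.000°)
step 3: Δleader=(8.000, 10.000, -29.000°), disengaged; cmd=(0,0,0) → follower holds at (-16.500, 86.000, -11.000°)

-20.000 37.000 -31.500
-16.500 86.000 -11.000
-16.500 86.000 -11.000
-16.500 86.000 -11.000


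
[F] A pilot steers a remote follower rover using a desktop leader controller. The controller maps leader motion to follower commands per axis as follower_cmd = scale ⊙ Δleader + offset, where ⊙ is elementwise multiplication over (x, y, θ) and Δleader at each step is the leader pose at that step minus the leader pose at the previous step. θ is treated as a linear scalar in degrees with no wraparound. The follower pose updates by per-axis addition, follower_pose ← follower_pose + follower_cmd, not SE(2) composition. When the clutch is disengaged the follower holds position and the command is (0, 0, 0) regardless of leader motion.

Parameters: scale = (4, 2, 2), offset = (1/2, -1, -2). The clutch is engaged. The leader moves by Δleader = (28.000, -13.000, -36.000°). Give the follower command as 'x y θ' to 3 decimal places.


112.500 -27.000 -74.000

axis x: 4·28.000 + 1/2 = 112.500
axis y: 2·-13.000 + -1 = -27.000
axis θ: 2·-36.000 + -2 = -74.000


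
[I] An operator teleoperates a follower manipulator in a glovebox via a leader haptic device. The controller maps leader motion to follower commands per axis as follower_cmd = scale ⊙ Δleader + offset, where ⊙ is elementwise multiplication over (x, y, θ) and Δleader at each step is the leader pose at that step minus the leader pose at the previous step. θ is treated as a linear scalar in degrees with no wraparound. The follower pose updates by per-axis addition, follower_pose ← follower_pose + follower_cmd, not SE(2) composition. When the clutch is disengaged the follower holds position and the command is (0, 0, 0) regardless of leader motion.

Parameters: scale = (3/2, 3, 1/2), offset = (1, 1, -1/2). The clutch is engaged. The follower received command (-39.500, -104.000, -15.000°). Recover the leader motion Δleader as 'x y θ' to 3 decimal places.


axis x: (-39.500 − 1) / (3/2) = -27.000
axis y: (-104.000 − 1) / (3) = -35.000
axis θ: (-15.000 − -1/2) / (1/2) = -29.000

-27.000 -35.000 -29.000


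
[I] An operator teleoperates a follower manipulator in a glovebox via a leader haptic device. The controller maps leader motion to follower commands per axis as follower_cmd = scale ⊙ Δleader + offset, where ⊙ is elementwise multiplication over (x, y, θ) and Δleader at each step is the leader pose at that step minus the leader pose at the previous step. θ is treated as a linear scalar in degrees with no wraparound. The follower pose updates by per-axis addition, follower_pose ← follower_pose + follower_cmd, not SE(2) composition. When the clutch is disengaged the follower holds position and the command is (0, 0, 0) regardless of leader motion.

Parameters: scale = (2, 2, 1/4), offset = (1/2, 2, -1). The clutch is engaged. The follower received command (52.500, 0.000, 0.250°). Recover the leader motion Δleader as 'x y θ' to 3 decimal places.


26.000 -1.000 5.000

axis x: (52.500 − 1/2) / (2) = 26.000
axis y: (0.000 − 2) / (2) = -1.000
axis θ: (0.250 − -1) / (1/4) = 5.000


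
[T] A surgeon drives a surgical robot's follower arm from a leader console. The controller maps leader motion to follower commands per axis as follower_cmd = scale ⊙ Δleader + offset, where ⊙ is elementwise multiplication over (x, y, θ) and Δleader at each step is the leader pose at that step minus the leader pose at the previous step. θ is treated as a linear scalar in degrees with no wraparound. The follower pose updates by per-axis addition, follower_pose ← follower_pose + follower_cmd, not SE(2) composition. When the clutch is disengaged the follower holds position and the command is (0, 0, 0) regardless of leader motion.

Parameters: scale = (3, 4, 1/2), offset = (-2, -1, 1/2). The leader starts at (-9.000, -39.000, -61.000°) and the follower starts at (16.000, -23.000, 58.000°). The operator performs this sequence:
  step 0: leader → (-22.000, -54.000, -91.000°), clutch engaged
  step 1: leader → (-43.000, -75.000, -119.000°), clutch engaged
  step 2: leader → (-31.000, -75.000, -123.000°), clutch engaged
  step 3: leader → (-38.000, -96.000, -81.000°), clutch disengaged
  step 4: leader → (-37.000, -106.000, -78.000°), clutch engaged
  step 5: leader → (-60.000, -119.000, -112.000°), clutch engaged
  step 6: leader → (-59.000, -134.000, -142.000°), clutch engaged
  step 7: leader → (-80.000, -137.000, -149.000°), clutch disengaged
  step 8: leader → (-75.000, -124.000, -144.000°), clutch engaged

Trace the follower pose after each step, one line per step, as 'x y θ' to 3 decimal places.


-25.000 -84.000 43.500
-90.000 -169.000 30.000
-56.000 -170.000 28.500
-56.000 -170.000 28.500
-55.000 -211.000 30.500
-126.000 -264.000 14.000
-125.000 -325.000 -0.500
-125.000 -325.000 -0.500
-112.000 -274.000 2.500

step 0: Δleader=(-13.000, -15.000, -30.000°), engaged; cmd=(-41.000, -61.000, -14.500°) → follower=(-25.000, -84.000, 43.500°)
step 1: Δleader=(-21.000, -21.000, -28.000°), engaged; cmd=(-65.000, -85.000, -13.500°) → follower=(-90.000, -169.000, 30.000°)
step 2: Δleader=(12.000, 0.000, -4.000°), engaged; cmd=(34.000, -1.000, -1.500°) → follower=(-56.000, -170.000, 28.500°)
step 3: Δleader=(-7.000, -21.000, 42.000°), disengaged; cmd=(0,0,0) → follower holds at (-56.000, -170.000, 28.500°)
step 4: Δleader=(1.000, -10.000, 3.000°), engaged; cmd=(1.000, -41.000, 2.000°) → follower=(-55.000, -211.000, 30.500°)
step 5: Δleader=(-23.000, -13.000, -34.000°), engaged; cmd=(-71.000, -53.000, -16.500°) → follower=(-126.000, -264.000, 14.000°)
step 6: Δleader=(1.000, -15.000, -30.000°), engaged; cmd=(1.000, -61.000, -14.500°) → follower=(-125.000, -325.000, -0.500°)
step 7: Δleader=(-21.000, -3.000, -7.000°), disengaged; cmd=(0,0,0) → follower holds at (-125.000, -325.000, -0.500°)
step 8: Δleader=(5.000, 13.000, 5.000°), engaged; cmd=(13.000, 51.000, 3.000°) → follower=(-112.000, -274.000, 2.500°)


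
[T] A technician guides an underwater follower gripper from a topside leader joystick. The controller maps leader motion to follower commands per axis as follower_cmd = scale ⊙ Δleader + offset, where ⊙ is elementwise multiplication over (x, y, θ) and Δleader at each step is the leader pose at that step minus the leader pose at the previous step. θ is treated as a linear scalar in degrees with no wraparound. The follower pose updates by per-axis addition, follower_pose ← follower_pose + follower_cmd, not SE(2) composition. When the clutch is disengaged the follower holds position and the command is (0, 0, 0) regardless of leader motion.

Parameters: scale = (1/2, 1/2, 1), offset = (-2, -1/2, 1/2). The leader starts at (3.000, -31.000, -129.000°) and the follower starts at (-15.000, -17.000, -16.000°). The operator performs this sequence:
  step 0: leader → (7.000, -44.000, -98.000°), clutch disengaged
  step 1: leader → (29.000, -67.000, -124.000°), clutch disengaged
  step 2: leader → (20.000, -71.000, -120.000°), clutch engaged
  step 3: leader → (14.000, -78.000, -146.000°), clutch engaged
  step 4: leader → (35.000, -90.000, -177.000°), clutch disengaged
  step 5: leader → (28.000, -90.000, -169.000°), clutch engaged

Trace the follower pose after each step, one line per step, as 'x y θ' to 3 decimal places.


step 0: Δleader=(4.000, -13.000, 31.000°), disengaged; cmd=(0,0,0) → follower holds at (-15.000, -17.000, -16.000°)
step 1: Δleader=(22.000, -23.000, -26.000°), disengaged; cmd=(0,0,0) → follower holds at (-15.000, -17.000, -16.000°)
step 2: Δleader=(-9.000, -4.000, 4.000°), engaged; cmd=(-6.500, -2.500, 4.500°) → follower=(-21.500, -19.500, -11.500°)
step 3: Δleader=(-6.000, -7.000, -26.000°), engaged; cmd=(-5.000, -4.000, -25.500°) → follower=(-26.500, -23.500, -37.000°)
step 4: Δleader=(21.000, -12.000, -31.000°), disengaged; cmd=(0,0,0) → follower holds at (-26.500, -23.500, -37.000°)
step 5: Δleader=(-7.000, 0.000, 8.000°), engaged; cmd=(-5.500, -0.500, 8.500°) → follower=(-32.000, -24.000, -28.500°)

-15.000 -17.000 -16.000
-15.000 -17.000 -16.000
-21.500 -19.500 -11.500
-26.500 -23.500 -37.000
-26.500 -23.500 -37.000
-32.000 -24.000 -28.500


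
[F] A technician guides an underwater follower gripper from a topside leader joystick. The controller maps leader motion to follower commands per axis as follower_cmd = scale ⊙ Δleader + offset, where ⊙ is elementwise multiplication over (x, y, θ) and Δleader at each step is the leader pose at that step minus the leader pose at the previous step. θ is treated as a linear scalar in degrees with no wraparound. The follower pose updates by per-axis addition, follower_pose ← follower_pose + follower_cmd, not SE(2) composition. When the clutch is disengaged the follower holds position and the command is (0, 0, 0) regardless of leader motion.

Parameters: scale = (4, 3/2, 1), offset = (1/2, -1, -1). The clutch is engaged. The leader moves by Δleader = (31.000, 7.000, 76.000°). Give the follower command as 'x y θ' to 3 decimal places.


124.500 9.500 75.000

axis x: 4·31.000 + 1/2 = 124.500
axis y: 3/2·7.000 + -1 = 9.500
axis θ: 1·76.000 + -1 = 75.000


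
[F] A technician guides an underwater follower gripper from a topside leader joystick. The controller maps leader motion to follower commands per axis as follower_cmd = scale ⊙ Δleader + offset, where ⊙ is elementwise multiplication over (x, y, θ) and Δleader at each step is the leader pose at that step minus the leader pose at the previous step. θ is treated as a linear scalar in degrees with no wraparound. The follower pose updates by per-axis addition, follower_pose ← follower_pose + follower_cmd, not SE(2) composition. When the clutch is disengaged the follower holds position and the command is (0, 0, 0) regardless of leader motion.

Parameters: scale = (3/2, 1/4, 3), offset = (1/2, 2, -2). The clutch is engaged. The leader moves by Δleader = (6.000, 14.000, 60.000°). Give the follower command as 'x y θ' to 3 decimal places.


9.500 5.500 178.000

axis x: 3/2·6.000 + 1/2 = 9.500
axis y: 1/4·14.000 + 2 = 5.500
axis θ: 3·60.000 + -2 = 178.000


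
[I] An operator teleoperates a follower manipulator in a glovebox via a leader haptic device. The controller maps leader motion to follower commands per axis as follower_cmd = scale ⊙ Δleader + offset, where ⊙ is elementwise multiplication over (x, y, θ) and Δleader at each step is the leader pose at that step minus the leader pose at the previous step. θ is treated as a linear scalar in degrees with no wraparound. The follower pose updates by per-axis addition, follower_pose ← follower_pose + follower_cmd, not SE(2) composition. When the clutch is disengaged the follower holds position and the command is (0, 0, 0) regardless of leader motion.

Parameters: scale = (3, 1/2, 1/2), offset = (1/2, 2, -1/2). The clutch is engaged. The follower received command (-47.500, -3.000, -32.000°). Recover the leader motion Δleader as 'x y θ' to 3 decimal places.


axis x: (-47.500 − 1/2) / (3) = -16.000
axis y: (-3.000 − 2) / (1/2) = -10.000
axis θ: (-32.000 − -1/2) / (1/2) = -63.000

-16.000 -10.000 -63.000


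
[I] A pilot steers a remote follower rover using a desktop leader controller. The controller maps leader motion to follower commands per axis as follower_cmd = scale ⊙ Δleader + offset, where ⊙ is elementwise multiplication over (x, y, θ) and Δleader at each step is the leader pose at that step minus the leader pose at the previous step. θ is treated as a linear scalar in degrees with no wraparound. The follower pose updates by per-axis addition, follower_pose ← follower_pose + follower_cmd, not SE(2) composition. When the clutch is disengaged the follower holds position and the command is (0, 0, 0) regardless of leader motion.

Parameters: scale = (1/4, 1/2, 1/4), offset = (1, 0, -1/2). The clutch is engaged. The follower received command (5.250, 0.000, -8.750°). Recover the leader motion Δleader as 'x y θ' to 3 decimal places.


17.000 0.000 -33.000

axis x: (5.250 − 1) / (1/4) = 17.000
axis y: (0.000 − 0) / (1/2) = 0.000
axis θ: (-8.750 − -1/2) / (1/4) = -33.000


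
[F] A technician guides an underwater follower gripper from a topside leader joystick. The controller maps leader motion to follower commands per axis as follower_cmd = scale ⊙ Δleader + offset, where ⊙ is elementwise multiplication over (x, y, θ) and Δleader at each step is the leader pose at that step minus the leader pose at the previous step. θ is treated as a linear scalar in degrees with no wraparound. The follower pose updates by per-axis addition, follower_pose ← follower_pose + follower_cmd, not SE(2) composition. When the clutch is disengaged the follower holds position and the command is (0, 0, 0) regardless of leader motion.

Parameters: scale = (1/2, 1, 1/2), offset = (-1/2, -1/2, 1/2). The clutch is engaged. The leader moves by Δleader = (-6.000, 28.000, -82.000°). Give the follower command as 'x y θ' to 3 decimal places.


-3.500 27.500 -40.500

axis x: 1/2·-6.000 + -1/2 = -3.500
axis y: 1·28.000 + -1/2 = 27.500
axis θ: 1/2·-82.000 + 1/2 = -40.500


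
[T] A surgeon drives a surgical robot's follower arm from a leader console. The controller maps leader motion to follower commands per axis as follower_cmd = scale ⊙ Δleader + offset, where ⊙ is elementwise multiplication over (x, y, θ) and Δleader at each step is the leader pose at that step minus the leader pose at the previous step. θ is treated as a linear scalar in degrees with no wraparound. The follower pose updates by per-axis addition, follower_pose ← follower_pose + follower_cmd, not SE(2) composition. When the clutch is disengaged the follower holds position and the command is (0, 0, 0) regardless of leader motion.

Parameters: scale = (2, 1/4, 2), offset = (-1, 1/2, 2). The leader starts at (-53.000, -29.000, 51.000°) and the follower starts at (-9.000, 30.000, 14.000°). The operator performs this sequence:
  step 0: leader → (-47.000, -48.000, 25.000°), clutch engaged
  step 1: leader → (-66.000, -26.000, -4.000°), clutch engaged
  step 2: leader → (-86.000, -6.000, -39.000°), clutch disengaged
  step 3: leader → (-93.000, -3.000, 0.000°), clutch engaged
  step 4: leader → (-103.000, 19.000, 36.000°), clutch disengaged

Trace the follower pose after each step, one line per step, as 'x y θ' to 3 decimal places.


step 0: Δleader=(6.000, -19.000, -26.000°), engaged; cmd=(11.000, -4.250, -50.000°) → follower=(2.000, 25.750, -36.000°)
step 1: Δleader=(-19.000, 22.000, -29.000°), engaged; cmd=(-39.000, 6.000, -56.000°) → follower=(-37.000, 31.750, -92.000°)
step 2: Δleader=(-20.000, 20.000, -35.000°), disengaged; cmd=(0,0,0) → follower holds at (-37.000, 31.750, -92.000°)
step 3: Δleader=(-7.000, 3.000, 39.000°), engaged; cmd=(-15.000, 1.250, 80.000°) → follower=(-52.000, 33.000, -12.000°)
step 4: Δleader=(-10.000, 22.000, 36.000°), disengaged; cmd=(0,0,0) → follower holds at (-52.000, 33.000, -12.000°)

2.000 25.750 -36.000
-37.000 31.750 -92.000
-37.000 31.750 -92.000
-52.000 33.000 -12.000
-52.000 33.000 -12.000


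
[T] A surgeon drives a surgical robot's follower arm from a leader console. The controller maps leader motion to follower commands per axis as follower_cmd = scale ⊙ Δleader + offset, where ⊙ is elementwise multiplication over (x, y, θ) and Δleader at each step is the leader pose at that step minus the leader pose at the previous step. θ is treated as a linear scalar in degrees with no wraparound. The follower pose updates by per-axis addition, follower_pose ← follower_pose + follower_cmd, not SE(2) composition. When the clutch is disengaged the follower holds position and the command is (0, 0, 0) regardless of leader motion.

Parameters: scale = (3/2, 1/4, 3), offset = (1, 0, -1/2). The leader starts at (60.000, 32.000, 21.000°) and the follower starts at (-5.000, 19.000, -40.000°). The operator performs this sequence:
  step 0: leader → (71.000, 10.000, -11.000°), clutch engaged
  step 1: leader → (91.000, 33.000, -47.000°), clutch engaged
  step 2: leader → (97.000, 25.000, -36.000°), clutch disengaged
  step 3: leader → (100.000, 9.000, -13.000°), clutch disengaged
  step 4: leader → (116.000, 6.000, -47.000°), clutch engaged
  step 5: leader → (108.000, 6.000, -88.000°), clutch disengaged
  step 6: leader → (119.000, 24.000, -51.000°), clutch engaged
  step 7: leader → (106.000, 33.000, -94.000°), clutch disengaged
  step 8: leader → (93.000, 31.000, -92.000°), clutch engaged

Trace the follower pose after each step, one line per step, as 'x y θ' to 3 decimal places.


12.500 13.500 -136.500
43.500 19.250 -245.000
43.500 19.250 -245.000
43.500 19.250 -245.000
68.500 18.500 -347.500
68.500 18.500 -347.500
86.000 23.000 -237.000
86.000 23.000 -237.000
67.500 22.500 -231.500

step 0: Δleader=(11.000, -22.000, -32.000°), engaged; cmd=(17.500, -5.500, -96.500°) → follower=(12.500, 13.500, -136.500°)
step 1: Δleader=(20.000, 23.000, -36.000°), engaged; cmd=(31.000, 5.750, -108.500°) → follower=(43.500, 19.250, -245.000°)
step 2: Δleader=(6.000, -8.000, 11.000°), disengaged; cmd=(0,0,0) → follower holds at (43.500, 19.250, -245.000°)
step 3: Δleader=(3.000, -16.000, 23.000°), disengaged; cmd=(0,0,0) → follower holds at (43.500, 19.250, -245.000°)
step 4: Δleader=(16.000, -3.000, -34.000°), engaged; cmd=(25.000, -0.750, -102.500°) → follower=(68.500, 18.500, -347.500°)
step 5: Δleader=(-8.000, 0.000, -41.000°), disengaged; cmd=(0,0,0) → follower holds at (68.500, 18.500, -347.500°)
step 6: Δleader=(11.000, 18.000, 37.000°), engaged; cmd=(17.500, 4.500, 110.500°) → follower=(86.000, 23.000, -237.000°)
step 7: Δleader=(-13.000, 9.000, -43.000°), disengaged; cmd=(0,0,0) → follower holds at (86.000, 23.000, -237.000°)
step 8: Δleader=(-13.000, -2.000, 2.000°), engaged; cmd=(-18.500, -0.500, 5.500°) → follower=(67.500, 22.500, -231.500°)


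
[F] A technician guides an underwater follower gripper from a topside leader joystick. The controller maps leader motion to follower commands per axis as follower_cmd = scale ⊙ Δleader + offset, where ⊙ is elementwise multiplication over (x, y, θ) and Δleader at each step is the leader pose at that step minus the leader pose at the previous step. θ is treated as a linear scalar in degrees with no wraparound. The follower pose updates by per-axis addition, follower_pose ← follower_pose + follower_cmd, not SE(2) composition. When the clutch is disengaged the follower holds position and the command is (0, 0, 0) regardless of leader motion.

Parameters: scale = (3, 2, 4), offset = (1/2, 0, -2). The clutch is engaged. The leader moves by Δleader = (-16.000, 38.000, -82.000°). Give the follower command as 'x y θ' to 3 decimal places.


-47.500 76.000 -330.000

axis x: 3·-16.000 + 1/2 = -47.500
axis y: 2·38.000 + 0 = 76.000
axis θ: 4·-82.000 + -2 = -330.000


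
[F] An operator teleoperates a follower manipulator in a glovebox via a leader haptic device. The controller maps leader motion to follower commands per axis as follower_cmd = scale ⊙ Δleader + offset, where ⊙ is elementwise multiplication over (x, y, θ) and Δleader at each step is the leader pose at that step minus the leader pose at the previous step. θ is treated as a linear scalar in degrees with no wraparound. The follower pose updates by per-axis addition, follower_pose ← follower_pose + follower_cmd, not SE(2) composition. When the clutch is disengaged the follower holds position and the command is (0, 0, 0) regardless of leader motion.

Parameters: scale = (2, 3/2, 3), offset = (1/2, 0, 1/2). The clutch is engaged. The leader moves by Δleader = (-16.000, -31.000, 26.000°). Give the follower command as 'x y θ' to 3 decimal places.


axis x: 2·-16.000 + 1/2 = -31.500
axis y: 3/2·-31.000 + 0 = -46.500
axis θ: 3·26.000 + 1/2 = 78.500

-31.500 -46.500 78.500


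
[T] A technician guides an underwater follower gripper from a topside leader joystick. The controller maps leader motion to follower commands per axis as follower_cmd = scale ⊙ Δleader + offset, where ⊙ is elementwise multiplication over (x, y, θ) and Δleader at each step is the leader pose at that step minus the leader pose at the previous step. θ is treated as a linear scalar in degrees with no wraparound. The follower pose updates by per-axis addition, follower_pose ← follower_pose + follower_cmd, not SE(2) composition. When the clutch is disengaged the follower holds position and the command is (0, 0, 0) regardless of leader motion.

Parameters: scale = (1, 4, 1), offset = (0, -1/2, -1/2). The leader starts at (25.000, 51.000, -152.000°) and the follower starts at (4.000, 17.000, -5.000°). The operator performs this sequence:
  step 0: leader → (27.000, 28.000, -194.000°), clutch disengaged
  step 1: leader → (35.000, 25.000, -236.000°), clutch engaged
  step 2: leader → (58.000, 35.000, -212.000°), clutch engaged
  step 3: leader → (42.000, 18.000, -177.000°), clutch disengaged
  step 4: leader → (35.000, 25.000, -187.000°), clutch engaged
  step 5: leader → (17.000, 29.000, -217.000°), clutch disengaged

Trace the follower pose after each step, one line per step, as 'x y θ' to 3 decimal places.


4.000 17.000 -5.000
12.000 4.500 -47.500
35.000 44.000 -24.000
35.000 44.000 -24.000
28.000 71.500 -34.500
28.000 71.500 -34.500

step 0: Δleader=(2.000, -23.000, -42.000°), disengaged; cmd=(0,0,0) → follower holds at (4.000, 17.000, -5.000°)
step 1: Δleader=(8.000, -3.000, -42.000°), engaged; cmd=(8.000, -12.500, -42.500°) → follower=(12.000, 4.500, -47.500°)
step 2: Δleader=(23.000, 10.000, 24.000°), engaged; cmd=(23.000, 39.500, 23.500°) → follower=(35.000, 44.000, -24.000°)
step 3: Δleader=(-16.000, -17.000, 35.000°), disengaged; cmd=(0,0,0) → follower holds at (35.000, 44.000, -24.000°)
step 4: Δleader=(-7.000, 7.000, -10.000°), engaged; cmd=(-7.000, 27.500, -10.500°) → follower=(28.000, 71.500, -34.500°)
step 5: Δleader=(-18.000, 4.000, -30.000°), disengaged; cmd=(0,0,0) → follower holds at (28.000, 71.500, -34.500°)


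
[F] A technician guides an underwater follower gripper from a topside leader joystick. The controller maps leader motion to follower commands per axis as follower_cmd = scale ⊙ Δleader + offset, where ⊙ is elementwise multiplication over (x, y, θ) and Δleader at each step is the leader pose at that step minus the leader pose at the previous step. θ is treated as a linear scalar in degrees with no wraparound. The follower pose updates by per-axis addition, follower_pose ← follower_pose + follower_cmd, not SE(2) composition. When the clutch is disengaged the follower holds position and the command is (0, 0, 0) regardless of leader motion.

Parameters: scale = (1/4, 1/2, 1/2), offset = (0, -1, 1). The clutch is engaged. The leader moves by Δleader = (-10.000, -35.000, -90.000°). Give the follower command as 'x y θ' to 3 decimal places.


-2.500 -18.500 -44.000

axis x: 1/4·-10.000 + 0 = -2.500
axis y: 1/2·-35.000 + -1 = -18.500
axis θ: 1/2·-90.000 + 1 = -44.000


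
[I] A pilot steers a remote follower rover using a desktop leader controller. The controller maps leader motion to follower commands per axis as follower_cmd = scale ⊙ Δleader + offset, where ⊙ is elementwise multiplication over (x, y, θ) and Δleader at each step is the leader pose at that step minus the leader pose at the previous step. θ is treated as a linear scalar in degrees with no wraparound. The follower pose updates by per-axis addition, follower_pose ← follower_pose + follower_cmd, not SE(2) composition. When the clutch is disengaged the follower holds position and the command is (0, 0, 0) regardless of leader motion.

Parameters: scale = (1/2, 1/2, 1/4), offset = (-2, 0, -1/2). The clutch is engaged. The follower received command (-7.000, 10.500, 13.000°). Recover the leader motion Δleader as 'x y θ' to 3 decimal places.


axis x: (-7.000 − -2) / (1/2) = -10.000
axis y: (10.500 − 0) / (1/2) = 21.000
axis θ: (13.000 − -1/2) / (1/4) = 54.000

-10.000 21.000 54.000
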